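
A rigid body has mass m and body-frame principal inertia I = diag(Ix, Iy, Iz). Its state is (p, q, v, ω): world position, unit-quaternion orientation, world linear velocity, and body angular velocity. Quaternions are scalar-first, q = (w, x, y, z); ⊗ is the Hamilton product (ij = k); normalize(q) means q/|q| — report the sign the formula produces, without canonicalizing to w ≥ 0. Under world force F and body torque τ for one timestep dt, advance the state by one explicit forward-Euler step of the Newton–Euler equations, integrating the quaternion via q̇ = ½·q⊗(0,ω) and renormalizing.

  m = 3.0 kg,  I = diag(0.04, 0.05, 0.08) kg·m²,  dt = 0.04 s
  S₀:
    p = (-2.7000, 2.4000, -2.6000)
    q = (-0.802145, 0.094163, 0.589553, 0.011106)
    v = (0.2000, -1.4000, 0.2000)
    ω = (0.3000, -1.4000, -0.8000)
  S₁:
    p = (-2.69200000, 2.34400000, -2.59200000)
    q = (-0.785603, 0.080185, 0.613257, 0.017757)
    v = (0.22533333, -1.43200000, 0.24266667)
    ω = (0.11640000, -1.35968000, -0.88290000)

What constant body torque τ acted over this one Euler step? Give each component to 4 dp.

τ = (-0.1500, 0.0600, -0.1700)

Δω = ω₁−ω₀ = (-0.18360000, 0.04032000, -0.08290000)
ω₀×(Iω₀) = (0.0336, 0.0096, -0.0042)
τ = I·(Δω/dt) + ω₀×(Iω₀) = (-0.1500, 0.0600, -0.1700)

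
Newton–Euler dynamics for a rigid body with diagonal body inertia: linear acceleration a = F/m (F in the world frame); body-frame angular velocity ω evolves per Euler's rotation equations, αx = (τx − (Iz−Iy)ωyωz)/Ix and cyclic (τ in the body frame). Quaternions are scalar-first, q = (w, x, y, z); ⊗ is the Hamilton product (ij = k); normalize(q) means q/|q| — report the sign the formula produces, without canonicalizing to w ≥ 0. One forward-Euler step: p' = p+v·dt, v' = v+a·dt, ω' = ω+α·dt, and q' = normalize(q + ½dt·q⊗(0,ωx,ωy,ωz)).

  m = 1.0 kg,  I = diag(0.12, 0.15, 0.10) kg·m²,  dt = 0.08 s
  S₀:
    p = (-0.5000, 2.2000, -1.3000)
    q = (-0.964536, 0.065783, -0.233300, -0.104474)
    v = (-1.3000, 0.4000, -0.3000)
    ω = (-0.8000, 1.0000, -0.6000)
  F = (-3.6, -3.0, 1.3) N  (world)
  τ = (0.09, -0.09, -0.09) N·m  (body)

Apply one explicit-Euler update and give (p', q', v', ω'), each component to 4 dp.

linear accel F/m = (-3.6000, -3.0000, 1.3000)
p' = p + v·dt = (-0.6040, 2.2320, -1.3240)
v' = v + a·dt = (-1.5880, 0.1600, -0.1960)
α = I⁻¹(τ − ω×Iω) = (0.5000, -0.6640, -0.6600)
ω' = ω + α·dt = (-0.7600, 0.9469, -0.6528)
2q̇ = q⊗(0,ω) = (0.2232420, 1.0160828, -0.8414870, 0.4578646)
q' = normalize(q + ½dt·q⊗(0,ω)) = (-0.9541, 0.1063, -0.2665, -0.0860)

p' = (-0.6040, 2.2320, -1.3240)
q' = (-0.9541, 0.1063, -0.2665, -0.0860)
v' = (-1.5880, 0.1600, -0.1960)
ω' = (-0.7600, 0.9469, -0.6528)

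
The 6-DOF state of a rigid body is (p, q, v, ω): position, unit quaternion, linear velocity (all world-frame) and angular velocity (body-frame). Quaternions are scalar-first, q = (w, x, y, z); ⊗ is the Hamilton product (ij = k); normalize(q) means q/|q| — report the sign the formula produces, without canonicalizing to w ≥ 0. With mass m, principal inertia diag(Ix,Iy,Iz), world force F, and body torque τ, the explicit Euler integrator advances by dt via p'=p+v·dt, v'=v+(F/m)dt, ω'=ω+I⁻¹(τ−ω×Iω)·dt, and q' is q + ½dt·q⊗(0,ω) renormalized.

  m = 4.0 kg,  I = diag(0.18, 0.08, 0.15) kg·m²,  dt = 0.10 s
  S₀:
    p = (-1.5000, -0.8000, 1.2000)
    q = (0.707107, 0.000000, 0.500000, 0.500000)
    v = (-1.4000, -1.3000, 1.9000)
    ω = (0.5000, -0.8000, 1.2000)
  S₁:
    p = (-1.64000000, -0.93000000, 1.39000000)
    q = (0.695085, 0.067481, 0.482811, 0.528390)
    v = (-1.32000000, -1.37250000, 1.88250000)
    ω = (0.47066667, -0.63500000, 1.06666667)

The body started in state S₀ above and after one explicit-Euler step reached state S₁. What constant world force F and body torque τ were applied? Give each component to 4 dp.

ω₁ − ω₀ = (-0.02933333, 0.16500000, -0.13333333)
I·α + gyro = (-0.1200, 0.1500, -0.1600)
v₁ − v₀ = (0.08000000, -0.07250000, -0.01750000)
applied force F = (3.2000, -2.9000, -0.7000)

F = (3.2000, -2.9000, -0.7000)
τ = (-0.1200, 0.1500, -0.1600)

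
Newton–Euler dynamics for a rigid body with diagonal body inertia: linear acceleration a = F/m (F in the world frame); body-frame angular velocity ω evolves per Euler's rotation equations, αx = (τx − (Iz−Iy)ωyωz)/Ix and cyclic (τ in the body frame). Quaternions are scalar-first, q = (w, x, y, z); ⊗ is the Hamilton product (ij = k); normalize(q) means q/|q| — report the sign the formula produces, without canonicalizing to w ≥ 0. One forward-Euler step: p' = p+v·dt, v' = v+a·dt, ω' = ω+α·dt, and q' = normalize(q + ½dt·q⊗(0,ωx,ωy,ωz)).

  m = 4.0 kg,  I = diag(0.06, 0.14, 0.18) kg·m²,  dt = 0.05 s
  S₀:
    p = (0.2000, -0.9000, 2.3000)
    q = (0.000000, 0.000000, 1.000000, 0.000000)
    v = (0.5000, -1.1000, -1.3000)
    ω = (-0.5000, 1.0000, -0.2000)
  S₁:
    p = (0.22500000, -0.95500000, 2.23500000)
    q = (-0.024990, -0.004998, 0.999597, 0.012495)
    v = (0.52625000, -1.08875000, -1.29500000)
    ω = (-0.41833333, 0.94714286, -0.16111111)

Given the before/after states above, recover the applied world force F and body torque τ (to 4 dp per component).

F = (2.1000, 0.9000, 0.4000)
τ = (0.0900, -0.1600, 0.1000)

Δv = v₁−v₀ = (0.02625000, 0.01125000, 0.00500000)
F = m·Δv/dt = (2.1000, 0.9000, 0.4000)
rate change Δω = (0.08166667, -0.05285714, 0.03888889)
applied torque τ = (0.0900, -0.1600, 0.1000)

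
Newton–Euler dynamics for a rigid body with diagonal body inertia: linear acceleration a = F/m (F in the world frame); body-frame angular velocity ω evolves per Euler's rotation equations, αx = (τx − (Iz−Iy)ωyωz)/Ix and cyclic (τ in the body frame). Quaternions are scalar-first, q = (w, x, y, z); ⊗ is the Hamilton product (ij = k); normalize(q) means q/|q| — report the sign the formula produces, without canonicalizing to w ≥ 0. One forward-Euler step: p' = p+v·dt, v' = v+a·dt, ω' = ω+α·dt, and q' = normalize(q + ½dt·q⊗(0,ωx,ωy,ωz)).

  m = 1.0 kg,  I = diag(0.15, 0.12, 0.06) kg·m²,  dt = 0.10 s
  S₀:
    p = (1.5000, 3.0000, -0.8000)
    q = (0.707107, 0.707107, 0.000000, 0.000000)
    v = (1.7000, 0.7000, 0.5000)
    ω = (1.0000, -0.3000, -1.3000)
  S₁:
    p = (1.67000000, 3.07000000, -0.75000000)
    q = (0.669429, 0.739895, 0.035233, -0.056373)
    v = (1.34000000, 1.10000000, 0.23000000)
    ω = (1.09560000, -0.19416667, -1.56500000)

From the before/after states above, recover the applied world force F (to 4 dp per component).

F = (-3.6000, 4.0000, -2.7000)

velocity change Δv = (-0.36000000, 0.40000000, -0.27000000)
F = m·Δv/dt = (-3.6000, 4.0000, -2.7000)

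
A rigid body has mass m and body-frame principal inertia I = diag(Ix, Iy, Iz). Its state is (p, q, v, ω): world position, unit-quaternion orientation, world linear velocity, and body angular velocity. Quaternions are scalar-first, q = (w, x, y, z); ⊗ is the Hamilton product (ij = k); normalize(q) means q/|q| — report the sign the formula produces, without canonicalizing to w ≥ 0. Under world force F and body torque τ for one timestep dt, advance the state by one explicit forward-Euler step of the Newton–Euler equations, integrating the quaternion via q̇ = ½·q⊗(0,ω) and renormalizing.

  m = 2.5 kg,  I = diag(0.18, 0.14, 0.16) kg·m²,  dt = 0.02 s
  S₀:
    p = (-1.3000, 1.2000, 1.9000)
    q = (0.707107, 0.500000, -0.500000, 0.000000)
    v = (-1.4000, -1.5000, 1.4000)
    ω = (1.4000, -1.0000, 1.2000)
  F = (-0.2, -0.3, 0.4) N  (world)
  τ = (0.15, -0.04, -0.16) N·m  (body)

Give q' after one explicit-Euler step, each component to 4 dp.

q⊗(0,ω) = (-1.2000000, 0.3899498, -1.3071070, 1.0485284)
updated quaternion q' = (0.6950, 0.5038, -0.5130, 0.0105)

q' = (0.6950, 0.5038, -0.5130, 0.0105)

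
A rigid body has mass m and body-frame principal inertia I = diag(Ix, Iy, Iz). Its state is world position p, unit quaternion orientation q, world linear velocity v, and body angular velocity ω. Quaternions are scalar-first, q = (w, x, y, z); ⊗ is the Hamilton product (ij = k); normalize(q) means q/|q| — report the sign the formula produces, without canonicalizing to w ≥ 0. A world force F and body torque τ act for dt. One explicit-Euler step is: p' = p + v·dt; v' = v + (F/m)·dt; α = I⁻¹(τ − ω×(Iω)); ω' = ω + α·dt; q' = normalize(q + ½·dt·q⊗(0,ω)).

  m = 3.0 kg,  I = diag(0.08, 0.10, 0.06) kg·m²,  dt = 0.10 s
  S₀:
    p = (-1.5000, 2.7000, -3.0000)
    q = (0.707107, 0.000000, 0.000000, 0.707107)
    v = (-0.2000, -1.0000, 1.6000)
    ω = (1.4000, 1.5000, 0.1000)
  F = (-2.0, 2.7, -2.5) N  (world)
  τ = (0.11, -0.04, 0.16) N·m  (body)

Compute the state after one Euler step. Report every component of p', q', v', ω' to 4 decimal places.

a = (-0.6667, 0.9000, -0.8333)
new position p' = (-1.5200, 2.6000, -2.8400)
new velocity v' = (-0.2667, -0.9100, 1.5167)
α = I⁻¹(τ − ω×Iω) = (1.4500, -0.4280, 1.9667)
ω + α·dt = (1.5450, 1.4572, 0.2967)
q⊗(0,ω) = (-0.0707107, -0.0707107, 2.0506103, 0.0707107)
q + ½dt·q⊗(0,ω), renormalized = (0.6999, -0.0035, 0.1020, 0.7069)

p' = (-1.5200, 2.6000, -2.8400)
q' = (0.6999, -0.0035, 0.1020, 0.7069)
v' = (-0.2667, -0.9100, 1.5167)
ω' = (1.5450, 1.4572, 0.2967)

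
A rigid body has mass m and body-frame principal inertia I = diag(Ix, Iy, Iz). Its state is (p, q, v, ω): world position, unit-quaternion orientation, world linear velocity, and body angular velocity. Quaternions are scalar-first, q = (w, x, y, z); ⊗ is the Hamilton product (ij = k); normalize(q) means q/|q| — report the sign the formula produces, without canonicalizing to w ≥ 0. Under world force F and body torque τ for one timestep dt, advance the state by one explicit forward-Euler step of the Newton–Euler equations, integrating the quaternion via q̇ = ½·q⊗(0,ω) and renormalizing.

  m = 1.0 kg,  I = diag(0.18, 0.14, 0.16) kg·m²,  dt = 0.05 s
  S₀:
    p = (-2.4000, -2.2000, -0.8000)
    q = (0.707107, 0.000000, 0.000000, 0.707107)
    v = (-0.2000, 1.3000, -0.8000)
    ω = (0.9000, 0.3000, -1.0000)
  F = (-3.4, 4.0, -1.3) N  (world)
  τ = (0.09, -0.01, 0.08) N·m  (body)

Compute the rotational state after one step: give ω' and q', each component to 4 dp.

ω' = (0.9267, 0.3029, -0.9716)
q' = (0.7244, 0.0106, 0.0212, 0.6890)

gyro term ω×Iω = (-0.0060, -0.0180, -0.0108)
α = I⁻¹(τ − ω×Iω) = (0.5333, 0.0571, 0.5675)
ω + α·dt = (0.9267, 0.3029, -0.9716)
Hamilton product q⊗(0,ω) = (0.7071070, 0.4242642, 0.8485284, -0.7071070)
q + ½dt·q⊗(0,ω), renormalized = (0.7244, 0.0106, 0.0212, 0.6890)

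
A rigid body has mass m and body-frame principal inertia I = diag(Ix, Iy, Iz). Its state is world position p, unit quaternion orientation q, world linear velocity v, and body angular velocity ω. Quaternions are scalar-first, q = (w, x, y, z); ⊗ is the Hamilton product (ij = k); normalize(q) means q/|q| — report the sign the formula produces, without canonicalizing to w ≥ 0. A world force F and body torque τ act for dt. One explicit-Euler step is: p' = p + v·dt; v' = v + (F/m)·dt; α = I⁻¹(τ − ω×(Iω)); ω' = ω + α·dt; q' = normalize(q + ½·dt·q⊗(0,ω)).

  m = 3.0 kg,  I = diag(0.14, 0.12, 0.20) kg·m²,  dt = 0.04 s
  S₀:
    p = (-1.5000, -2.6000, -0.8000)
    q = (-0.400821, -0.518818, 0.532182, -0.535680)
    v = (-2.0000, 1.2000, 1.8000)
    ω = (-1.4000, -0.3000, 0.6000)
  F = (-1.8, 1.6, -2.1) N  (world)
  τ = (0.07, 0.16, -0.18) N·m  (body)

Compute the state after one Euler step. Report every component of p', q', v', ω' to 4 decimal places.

ω×(Iω) gyroscopic = (-0.0144, 0.0504, -0.0084)
(τ − ω×Iω)/I = (0.6029, 0.9133, -0.8580)
ω + α·dt = (-1.3759, -0.2635, 0.5657)
2q̇ = q⊗(0,ω) = (-0.2452826, 0.7197546, 1.1814891, 0.6602076)
q + ½dt·q⊗(0,ω), renormalized = (-0.4055, -0.5042, 0.5555, -0.5222)
linear accel F/m = (-0.6000, 0.5333, -0.7000)
p' = p + v·dt = (-1.5800, -2.5520, -0.7280)
new velocity v' = (-2.0240, 1.2213, 1.7720)

p' = (-1.5800, -2.5520, -0.7280)
q' = (-0.4055, -0.5042, 0.5555, -0.5222)
v' = (-2.0240, 1.2213, 1.7720)
ω' = (-1.3759, -0.2635, 0.5657)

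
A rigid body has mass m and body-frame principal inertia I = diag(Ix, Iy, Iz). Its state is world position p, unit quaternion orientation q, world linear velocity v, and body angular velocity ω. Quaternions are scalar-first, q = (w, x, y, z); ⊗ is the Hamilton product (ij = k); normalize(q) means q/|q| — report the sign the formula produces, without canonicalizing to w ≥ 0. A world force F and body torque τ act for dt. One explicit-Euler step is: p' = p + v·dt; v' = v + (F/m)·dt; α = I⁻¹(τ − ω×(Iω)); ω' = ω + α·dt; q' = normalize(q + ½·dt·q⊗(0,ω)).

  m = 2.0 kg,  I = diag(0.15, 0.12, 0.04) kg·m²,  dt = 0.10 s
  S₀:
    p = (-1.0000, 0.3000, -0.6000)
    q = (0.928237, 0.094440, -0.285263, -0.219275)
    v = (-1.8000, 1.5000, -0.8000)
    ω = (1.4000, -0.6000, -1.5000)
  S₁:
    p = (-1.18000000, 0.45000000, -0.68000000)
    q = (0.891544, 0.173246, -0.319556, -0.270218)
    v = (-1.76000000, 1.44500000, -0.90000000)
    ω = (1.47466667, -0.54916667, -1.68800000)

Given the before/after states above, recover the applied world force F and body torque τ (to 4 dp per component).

rate change Δω = (0.07466667, 0.05083333, -0.18800000)
applied torque τ = (0.0400, -0.1700, -0.0500)
v₁ − v₀ = (0.04000000, -0.05500000, -0.10000000)
applied force F = (0.8000, -1.1000, -2.0000)

F = (0.8000, -1.1000, -2.0000)
τ = (0.0400, -0.1700, -0.0500)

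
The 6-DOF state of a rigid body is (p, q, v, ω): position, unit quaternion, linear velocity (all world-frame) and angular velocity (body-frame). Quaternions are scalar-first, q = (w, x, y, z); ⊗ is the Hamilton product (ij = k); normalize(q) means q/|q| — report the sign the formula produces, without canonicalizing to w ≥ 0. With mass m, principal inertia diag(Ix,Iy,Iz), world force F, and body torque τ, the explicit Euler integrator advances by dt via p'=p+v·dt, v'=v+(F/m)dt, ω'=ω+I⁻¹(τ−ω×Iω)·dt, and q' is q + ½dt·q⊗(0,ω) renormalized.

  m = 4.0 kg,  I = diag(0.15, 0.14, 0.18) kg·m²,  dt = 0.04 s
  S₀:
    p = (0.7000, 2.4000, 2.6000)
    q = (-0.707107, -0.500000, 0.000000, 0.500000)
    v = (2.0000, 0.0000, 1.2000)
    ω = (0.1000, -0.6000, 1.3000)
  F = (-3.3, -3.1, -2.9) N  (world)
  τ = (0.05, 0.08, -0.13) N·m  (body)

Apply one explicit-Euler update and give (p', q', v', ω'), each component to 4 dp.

angular accel α = (0.5413, 0.5993, -0.7256)
ω + α·dt = (0.1217, -0.5760, 1.2710)
q⊗(0,ω) = (-0.6000000, 0.2292893, 1.1242642, -0.6192391)
q + ½dt·q⊗(0,ω), renormalized = (-0.7188, -0.4952, 0.0225, 0.4874)
a = (-0.8250, -0.7750, -0.7250)
p + v·dt = (0.7800, 2.4000, 2.6480)
new velocity v' = (1.9670, -0.0310, 1.1710)

p' = (0.7800, 2.4000, 2.6480)
q' = (-0.7188, -0.4952, 0.0225, 0.4874)
v' = (1.9670, -0.0310, 1.1710)
ω' = (0.1217, -0.5760, 1.2710)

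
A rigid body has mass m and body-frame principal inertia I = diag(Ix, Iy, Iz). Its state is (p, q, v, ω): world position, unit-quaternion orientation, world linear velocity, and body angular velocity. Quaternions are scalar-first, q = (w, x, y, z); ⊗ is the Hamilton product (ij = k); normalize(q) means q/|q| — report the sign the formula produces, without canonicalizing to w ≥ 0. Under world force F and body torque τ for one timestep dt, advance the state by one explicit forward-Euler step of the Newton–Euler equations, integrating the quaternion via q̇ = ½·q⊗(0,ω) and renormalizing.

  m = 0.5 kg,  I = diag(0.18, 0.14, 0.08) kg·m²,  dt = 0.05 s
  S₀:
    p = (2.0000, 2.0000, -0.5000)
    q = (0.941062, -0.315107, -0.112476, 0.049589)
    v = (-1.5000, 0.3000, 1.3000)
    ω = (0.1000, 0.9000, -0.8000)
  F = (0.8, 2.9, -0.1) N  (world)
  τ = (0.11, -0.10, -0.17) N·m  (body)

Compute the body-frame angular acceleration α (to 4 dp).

α = (0.3711, -0.6571, -2.0800)

ω×(Iω) gyroscopic = (0.0432, -0.0080, -0.0036)
α = I⁻¹(τ − ω×Iω) = (0.3711, -0.6571, -2.0800)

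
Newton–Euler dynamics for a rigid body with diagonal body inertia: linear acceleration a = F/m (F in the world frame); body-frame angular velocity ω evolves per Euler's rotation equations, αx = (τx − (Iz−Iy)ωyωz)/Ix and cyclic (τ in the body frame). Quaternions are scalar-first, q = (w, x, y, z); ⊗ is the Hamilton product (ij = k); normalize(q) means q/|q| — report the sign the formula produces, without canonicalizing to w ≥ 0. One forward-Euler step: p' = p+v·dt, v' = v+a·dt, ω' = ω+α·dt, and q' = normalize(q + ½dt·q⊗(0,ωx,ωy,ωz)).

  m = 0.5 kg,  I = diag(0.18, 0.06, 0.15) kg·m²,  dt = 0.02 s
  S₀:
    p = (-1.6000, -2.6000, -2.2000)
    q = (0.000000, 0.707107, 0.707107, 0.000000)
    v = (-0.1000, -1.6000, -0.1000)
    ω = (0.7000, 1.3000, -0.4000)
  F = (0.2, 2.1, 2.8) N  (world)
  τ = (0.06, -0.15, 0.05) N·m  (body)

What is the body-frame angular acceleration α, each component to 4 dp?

α = (0.5933, -2.3600, 1.0613)

gyro term ω×Iω = (-0.0468, -0.0084, -0.1092)
(τ − ω×Iω)/I = (0.5933, -2.3600, 1.0613)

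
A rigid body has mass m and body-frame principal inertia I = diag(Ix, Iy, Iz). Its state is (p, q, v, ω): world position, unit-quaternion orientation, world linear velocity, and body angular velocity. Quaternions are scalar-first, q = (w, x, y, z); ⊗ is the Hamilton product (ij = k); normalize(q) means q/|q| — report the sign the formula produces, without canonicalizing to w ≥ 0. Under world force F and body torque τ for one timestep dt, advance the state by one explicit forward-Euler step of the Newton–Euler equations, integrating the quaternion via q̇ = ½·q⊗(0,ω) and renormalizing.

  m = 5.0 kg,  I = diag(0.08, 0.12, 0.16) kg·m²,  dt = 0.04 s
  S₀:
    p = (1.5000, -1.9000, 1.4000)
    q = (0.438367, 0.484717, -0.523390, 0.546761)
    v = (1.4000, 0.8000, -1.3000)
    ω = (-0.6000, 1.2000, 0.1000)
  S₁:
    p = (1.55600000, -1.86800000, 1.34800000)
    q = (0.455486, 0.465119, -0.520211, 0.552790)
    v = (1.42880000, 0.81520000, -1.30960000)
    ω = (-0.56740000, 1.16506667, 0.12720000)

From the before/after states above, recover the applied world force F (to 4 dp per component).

v₁ − v₀ = (0.02880000, 0.01520000, -0.00960000)
m·(v₁−v₀)/dt = (3.6000, 1.9000, -1.2000)

F = (3.6000, 1.9000, -1.2000)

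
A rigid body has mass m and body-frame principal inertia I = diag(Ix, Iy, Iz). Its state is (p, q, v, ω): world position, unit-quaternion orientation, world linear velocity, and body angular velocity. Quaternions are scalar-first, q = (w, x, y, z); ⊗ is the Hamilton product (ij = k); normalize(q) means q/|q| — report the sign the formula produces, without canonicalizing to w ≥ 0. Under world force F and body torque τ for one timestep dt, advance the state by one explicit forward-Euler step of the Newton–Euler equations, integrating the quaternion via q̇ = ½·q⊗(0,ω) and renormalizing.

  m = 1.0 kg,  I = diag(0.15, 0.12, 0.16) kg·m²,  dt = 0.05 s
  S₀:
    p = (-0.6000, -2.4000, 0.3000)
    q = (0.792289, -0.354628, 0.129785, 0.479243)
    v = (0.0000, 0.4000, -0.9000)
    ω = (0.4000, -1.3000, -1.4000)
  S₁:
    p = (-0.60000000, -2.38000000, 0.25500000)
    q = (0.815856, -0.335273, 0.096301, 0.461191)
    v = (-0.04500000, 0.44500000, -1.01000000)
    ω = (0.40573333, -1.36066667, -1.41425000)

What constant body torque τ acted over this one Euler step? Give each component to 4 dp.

τ = (0.0900, -0.1400, -0.0300)

ω₁ − ω₀ = (0.00573333, -0.06066667, -0.01425000)
ω₀×(Iω₀) = (0.0728, 0.0056, 0.0156)
applied torque τ = (0.0900, -0.1400, -0.0300)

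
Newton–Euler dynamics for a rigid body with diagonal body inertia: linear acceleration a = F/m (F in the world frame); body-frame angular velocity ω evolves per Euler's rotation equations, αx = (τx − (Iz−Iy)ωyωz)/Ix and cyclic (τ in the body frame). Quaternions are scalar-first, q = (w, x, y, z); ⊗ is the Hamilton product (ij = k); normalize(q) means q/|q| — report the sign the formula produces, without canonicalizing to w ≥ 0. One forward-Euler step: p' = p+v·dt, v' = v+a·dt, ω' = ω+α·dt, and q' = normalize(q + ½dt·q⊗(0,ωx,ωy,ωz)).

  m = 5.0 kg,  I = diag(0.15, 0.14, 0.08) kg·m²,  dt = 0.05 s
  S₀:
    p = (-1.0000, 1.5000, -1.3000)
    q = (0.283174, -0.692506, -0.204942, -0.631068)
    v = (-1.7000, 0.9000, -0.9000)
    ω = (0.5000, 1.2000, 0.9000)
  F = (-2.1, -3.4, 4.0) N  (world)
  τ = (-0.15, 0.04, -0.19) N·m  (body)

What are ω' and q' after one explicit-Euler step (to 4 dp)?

gyro term ω×Iω = (-0.0648, 0.0315, -0.0060)
(τ − ω×Iω)/I = (-0.5680, 0.0607, -2.3000)
new body rate ω' = (0.4716, 1.2030, 0.7850)
Hamilton product q⊗(0,ω) = (1.1601446, 0.7144208, 0.6475302, -0.4736796)
q + ½dt·q⊗(0,ω), renormalized = (0.3119, -0.6741, -0.1886, -0.6424)

ω' = (0.4716, 1.2030, 0.7850)
q' = (0.3119, -0.6741, -0.1886, -0.6424)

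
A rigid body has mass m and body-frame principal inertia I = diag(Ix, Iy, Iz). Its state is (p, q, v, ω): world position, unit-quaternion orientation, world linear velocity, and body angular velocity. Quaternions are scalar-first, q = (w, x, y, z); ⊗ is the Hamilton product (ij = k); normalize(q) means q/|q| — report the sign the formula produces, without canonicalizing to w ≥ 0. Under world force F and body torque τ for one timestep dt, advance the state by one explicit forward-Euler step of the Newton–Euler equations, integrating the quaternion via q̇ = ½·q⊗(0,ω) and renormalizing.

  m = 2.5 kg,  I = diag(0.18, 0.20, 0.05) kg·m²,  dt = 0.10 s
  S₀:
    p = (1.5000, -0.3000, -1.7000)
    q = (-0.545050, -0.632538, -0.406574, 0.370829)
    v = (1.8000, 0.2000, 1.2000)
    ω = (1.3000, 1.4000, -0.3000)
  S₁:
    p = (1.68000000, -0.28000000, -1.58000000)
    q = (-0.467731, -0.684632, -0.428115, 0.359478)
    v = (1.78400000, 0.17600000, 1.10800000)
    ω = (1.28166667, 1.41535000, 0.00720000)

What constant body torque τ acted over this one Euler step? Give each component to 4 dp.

Δω = ω₁−ω₀ = (-0.01833333, 0.01535000, 0.30720000)
gyro term ω₀×Iω₀ = (0.0630, -0.0507, 0.0364)
applied torque τ = (0.0300, -0.0200, 0.1900)

τ = (0.0300, -0.0200, 0.1900)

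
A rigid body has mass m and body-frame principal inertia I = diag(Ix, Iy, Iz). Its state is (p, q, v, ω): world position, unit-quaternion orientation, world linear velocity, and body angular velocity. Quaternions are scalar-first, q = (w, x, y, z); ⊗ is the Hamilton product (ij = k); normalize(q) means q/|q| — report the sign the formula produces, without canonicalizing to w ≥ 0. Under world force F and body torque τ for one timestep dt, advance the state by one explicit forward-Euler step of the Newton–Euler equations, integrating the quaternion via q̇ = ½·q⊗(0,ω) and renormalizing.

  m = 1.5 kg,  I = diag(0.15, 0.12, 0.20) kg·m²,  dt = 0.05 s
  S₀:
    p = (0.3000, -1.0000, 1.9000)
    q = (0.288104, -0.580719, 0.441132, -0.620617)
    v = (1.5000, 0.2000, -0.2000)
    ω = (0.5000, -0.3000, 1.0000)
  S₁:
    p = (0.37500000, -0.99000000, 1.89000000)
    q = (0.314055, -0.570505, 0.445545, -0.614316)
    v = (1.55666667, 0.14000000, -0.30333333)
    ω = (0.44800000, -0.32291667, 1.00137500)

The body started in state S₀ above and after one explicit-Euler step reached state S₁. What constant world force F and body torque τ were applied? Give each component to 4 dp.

velocity change Δv = (0.05666667, -0.06000000, -0.10333333)
F = m·Δv/dt = (1.7000, -1.8000, -3.1000)
ω₁ − ω₀ = (-0.05200000, -0.02291667, 0.00137500)
I·α + gyro = (-0.1800, -0.0800, 0.0100)

F = (1.7000, -1.8000, -3.1000)
τ = (-0.1800, -0.0800, 0.0100)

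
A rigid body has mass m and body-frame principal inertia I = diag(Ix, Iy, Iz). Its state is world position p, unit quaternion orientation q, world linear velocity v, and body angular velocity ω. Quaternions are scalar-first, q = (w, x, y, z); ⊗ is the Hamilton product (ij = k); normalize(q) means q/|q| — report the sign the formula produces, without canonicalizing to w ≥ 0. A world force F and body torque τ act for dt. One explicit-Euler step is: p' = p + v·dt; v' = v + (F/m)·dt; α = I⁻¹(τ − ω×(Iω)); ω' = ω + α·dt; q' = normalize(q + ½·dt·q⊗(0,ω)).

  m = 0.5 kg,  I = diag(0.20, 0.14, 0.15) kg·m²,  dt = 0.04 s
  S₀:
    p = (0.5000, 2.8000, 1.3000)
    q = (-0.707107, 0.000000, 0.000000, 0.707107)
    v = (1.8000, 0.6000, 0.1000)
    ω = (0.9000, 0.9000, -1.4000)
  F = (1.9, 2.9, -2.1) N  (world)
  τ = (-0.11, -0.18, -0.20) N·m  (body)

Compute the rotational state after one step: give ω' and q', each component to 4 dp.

ω' = (0.8805, 0.8666, -1.4404)
q' = (-0.6868, -0.0254, 0.0000, 0.7264)

precession coupling ω×(Iω) = (-0.0126, -0.0630, -0.0486)
angular accel α = (-0.4870, -0.8357, -1.0093)
ω + α·dt = (0.8805, 0.8666, -1.4404)
2q̇ = q⊗(0,ω) = (0.9899498, -1.2727926, 0.0000000, 0.9899498)
q' = normalize(q + ½dt·q⊗(0,ω)) = (-0.6868, -0.0254, 0.0000, 0.7264)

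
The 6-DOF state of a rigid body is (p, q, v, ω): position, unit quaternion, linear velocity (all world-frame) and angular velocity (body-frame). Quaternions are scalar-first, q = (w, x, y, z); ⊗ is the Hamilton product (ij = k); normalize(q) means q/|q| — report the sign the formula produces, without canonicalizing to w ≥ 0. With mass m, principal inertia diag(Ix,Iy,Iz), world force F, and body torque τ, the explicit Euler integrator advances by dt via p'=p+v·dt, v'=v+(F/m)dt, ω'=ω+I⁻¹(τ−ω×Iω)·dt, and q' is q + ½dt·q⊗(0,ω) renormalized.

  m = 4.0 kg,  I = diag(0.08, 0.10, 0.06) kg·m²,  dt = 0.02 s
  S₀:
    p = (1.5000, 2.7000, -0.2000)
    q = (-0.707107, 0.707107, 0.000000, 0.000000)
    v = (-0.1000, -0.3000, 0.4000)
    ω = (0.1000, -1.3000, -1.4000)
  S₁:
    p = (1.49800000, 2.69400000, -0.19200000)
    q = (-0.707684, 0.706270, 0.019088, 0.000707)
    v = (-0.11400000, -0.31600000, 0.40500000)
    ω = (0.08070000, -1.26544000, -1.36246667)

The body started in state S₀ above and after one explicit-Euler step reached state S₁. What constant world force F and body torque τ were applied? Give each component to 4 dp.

v₁ − v₀ = (-0.01400000, -0.01600000, 0.00500000)
applied force F = (-2.8000, -3.2000, 1.0000)
Δω = ω₁−ω₀ = (-0.01930000, 0.03456000, 0.03753333)
precession coupling = (-0.0728, -0.0028, -0.0026)
τ = I·(Δω/dt) + ω₀×(Iω₀) = (-0.1500, 0.1700, 0.1100)

F = (-2.8000, -3.2000, 1.0000)
τ = (-0.1500, 0.1700, 0.1100)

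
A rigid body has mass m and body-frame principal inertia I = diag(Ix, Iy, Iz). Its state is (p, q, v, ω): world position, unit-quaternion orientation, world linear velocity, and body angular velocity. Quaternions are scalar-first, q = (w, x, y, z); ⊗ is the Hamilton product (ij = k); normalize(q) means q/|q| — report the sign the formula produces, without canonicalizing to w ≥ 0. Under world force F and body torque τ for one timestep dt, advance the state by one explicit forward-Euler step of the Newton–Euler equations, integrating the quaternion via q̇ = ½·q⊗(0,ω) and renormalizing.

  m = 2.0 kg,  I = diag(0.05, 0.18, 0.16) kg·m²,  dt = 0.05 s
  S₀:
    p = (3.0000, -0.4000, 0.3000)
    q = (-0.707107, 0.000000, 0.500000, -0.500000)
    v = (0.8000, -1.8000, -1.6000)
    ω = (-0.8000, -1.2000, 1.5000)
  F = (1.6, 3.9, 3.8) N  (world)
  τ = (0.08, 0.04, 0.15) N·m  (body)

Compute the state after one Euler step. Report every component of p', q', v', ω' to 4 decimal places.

α = I⁻¹(τ − ω×Iω) = (0.8800, -0.5111, 0.1575)
new body rate ω' = (-0.7560, -1.2256, 1.5079)
2q̇ = q⊗(0,ω) = (1.3500000, 0.7156856, 1.2485284, -0.6606605)
q' = normalize(q + ½dt·q⊗(0,ω)) = (-0.6724, 0.0179, 0.5305, -0.5158)
a = F/m = (0.8000, 1.9500, 1.9000)
new position p' = (3.0400, -0.4900, 0.2200)
v' = v + a·dt = (0.8400, -1.7025, -1.5050)

p' = (3.0400, -0.4900, 0.2200)
q' = (-0.6724, 0.0179, 0.5305, -0.5158)
v' = (0.8400, -1.7025, -1.5050)
ω' = (-0.7560, -1.2256, 1.5079)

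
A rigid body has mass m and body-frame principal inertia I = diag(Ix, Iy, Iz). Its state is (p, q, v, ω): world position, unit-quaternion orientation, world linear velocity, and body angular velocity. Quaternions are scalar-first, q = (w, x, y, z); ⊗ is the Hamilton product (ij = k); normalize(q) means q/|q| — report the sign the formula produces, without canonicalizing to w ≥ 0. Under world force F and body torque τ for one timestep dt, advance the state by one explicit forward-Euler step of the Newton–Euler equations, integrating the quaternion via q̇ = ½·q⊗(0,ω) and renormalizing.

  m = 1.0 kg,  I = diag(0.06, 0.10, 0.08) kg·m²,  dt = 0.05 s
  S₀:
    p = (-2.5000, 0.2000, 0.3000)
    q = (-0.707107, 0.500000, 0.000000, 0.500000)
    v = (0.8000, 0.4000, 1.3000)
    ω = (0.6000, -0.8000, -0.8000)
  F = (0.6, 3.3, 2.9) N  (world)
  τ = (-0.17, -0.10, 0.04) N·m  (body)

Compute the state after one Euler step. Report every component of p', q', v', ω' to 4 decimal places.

p' = (-2.4600, 0.2200, 0.3650)
q' = (-0.7042, 0.4991, 0.0316, 0.5039)
v' = (0.8300, 0.5650, 1.4450)
ω' = (0.4690, -0.8548, -0.7630)

a = F/m = (0.6000, 3.3000, 2.9000)
new position p' = (-2.4600, 0.2200, 0.3650)
new velocity v' = (0.8300, 0.5650, 1.4450)
precession coupling ω×(Iω) = (-0.0128, 0.0096, -0.0192)
angular accel α = (-2.6200, -1.0960, 0.7400)
new body rate ω' = (0.4690, -0.8548, -0.7630)
Hamilton product q⊗(0,ω) = (0.1000000, -0.0242642, 1.2656856, 0.1656856)
q' = normalize(q + ½dt·q⊗(0,ω)) = (-0.7042, 0.4991, 0.0316, 0.5039)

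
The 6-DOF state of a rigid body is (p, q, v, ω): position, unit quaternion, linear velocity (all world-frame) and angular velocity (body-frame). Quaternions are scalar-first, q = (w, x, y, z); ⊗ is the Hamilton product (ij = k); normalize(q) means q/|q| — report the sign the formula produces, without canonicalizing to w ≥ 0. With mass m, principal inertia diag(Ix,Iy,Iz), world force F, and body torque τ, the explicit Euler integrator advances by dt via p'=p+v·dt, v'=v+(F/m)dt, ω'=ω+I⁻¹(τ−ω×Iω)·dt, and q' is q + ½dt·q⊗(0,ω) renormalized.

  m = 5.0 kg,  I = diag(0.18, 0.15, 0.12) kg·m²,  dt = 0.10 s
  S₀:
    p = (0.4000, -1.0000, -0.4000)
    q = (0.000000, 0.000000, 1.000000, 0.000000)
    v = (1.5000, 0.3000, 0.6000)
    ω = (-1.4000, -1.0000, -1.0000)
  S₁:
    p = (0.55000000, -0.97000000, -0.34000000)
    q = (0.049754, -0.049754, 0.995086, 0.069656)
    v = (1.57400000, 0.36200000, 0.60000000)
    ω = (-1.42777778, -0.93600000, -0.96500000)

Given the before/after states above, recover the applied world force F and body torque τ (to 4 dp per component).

Δv = v₁−v₀ = (0.07400000, 0.06200000, 0.00000000)
m·(v₁−v₀)/dt = (3.7000, 3.1000, 0.0000)
ω₁ − ω₀ = (-0.02777778, 0.06400000, 0.03500000)
I·α + gyro = (-0.0800, 0.1800, 0.0000)

F = (3.7000, 3.1000, 0.0000)
τ = (-0.0800, 0.1800, 0.0000)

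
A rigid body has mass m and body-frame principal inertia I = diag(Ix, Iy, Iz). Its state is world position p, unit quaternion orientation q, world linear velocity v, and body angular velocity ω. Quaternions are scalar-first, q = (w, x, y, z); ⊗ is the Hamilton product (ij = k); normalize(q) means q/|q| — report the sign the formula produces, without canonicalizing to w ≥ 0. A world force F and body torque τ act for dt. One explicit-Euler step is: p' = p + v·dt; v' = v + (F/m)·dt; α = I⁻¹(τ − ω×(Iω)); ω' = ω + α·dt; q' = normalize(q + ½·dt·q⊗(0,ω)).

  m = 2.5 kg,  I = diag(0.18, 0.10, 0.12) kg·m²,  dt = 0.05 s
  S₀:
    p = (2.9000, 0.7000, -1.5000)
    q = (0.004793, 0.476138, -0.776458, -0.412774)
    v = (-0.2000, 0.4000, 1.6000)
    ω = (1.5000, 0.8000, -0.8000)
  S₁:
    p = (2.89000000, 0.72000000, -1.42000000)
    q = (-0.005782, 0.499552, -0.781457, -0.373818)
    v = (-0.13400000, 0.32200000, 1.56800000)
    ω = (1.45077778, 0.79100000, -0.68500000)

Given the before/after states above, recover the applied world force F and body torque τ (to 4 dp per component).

F = (3.3000, -3.9000, -1.6000)
τ = (-0.1900, -0.0900, 0.1800)

ω₁ − ω₀ = (-0.04922222, -0.00900000, 0.11500000)
ω₀×(Iω₀) = (-0.0128, -0.0720, -0.0960)
τ = I·(Δω/dt) + ω₀×(Iω₀) = (-0.1900, -0.0900, 0.1800)
v₁ − v₀ = (0.06600000, -0.07800000, -0.03200000)
applied force F = (3.3000, -3.9000, -1.6000)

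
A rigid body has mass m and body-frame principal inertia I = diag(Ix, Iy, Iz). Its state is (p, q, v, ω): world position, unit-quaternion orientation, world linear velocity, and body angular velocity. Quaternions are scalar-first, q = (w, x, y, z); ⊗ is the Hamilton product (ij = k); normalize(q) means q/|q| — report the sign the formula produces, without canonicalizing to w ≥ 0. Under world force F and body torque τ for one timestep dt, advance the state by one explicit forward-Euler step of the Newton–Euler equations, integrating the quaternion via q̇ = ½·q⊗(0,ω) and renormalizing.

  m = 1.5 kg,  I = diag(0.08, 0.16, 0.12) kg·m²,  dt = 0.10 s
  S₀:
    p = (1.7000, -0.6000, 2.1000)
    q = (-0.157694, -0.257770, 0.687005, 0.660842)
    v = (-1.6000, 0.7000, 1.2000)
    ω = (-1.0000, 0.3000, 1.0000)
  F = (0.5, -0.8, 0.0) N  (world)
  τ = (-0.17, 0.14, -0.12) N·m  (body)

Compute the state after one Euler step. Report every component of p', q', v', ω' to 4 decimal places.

linear accel F/m = (0.3333, -0.5333, 0.0000)
p + v·dt = (1.5400, -0.5300, 2.2200)
v + (F/m)dt = (-1.5667, 0.6467, 1.2000)
angular accel α = (-1.9750, 0.6250, -0.8000)
new body rate ω' = (-1.1975, 0.3625, 0.9200)
q⊗(0,ω) = (-1.1247135, 0.6464464, -0.4503802, 0.4519800)
updated quaternion q' = (-0.2134, -0.2249, 0.6628, 0.6817)

p' = (1.5400, -0.5300, 2.2200)
q' = (-0.2134, -0.2249, 0.6628, 0.6817)
v' = (-1.5667, 0.6467, 1.2000)
ω' = (-1.1975, 0.3625, 0.9200)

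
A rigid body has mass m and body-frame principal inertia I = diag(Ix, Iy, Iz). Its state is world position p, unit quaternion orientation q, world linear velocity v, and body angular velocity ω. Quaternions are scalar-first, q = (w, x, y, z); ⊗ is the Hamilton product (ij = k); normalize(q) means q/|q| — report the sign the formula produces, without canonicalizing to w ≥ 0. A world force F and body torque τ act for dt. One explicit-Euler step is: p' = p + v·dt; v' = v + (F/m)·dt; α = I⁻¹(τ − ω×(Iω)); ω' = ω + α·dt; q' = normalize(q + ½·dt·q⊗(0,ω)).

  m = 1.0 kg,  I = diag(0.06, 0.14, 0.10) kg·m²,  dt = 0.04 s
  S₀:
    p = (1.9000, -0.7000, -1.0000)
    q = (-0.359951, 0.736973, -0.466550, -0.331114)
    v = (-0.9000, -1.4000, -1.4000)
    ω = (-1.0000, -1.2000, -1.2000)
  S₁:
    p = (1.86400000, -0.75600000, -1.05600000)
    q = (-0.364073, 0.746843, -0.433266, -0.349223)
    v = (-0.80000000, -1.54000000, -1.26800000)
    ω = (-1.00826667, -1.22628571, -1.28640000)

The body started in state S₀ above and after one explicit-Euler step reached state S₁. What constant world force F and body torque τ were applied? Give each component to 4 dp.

F = (2.5000, -3.5000, 3.3000)
τ = (-0.0700, -0.1400, -0.1200)

v₁ − v₀ = (0.10000000, -0.14000000, 0.13200000)
applied force F = (2.5000, -3.5000, 3.3000)
rate change Δω = (-0.00826667, -0.02628571, -0.08640000)
τ = I·(Δω/dt) + ω₀×(Iω₀) = (-0.0700, -0.1400, -0.1200)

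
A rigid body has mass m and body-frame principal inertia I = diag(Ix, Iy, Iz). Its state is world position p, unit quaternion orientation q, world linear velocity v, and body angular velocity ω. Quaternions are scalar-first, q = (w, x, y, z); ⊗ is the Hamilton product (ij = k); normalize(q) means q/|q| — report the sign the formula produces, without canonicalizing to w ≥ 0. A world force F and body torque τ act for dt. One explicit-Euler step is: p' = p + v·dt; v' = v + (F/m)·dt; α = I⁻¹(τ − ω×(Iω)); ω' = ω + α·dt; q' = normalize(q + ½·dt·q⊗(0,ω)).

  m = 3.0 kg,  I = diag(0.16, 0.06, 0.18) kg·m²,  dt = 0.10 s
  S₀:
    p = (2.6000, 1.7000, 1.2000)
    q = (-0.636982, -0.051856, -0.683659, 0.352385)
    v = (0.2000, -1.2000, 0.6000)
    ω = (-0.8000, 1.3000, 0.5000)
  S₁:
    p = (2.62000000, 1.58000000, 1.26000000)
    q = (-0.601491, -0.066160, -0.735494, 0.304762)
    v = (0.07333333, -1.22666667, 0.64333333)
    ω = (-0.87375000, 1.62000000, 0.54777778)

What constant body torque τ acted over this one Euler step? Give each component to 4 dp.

Δω = ω₁−ω₀ = (-0.07375000, 0.32000000, 0.04777778)
ω₀×(Iω₀) = (0.0780, 0.0080, 0.1040)
applied torque τ = (-0.0400, 0.2000, 0.1900)

τ = (-0.0400, 0.2000, 0.1900)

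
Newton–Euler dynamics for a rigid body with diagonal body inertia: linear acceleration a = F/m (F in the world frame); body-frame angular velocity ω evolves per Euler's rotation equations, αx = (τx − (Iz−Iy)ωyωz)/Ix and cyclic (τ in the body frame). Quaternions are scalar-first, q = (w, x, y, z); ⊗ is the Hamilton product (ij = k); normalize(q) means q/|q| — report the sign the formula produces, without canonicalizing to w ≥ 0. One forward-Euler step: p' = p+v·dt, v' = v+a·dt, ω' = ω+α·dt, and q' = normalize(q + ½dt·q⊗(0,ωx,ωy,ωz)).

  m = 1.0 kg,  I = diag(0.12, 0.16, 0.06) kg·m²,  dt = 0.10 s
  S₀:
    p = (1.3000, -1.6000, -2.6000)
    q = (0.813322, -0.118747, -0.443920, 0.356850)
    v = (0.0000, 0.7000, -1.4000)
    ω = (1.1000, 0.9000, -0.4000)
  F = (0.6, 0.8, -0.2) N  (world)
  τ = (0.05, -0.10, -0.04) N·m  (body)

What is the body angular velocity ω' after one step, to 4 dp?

angular accel α = (0.1167, -0.4600, -1.3267)
ω' = ω + α·dt = (1.1117, 0.8540, -0.5327)

ω' = (1.1117, 0.8540, -0.5327)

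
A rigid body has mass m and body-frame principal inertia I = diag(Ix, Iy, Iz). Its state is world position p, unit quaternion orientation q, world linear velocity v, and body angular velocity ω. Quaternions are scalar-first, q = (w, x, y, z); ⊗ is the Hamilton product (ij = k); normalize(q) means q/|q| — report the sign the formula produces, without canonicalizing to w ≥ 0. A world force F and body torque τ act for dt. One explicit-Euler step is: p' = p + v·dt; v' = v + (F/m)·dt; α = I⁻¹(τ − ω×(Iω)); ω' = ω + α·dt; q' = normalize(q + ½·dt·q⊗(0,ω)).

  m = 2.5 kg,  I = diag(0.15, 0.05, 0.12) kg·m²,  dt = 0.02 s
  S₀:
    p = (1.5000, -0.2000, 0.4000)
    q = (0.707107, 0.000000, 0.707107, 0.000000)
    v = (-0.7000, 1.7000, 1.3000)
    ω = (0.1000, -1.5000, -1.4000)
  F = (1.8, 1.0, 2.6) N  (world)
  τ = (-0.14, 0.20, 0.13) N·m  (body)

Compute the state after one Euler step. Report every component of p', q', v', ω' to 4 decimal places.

p' = (1.4860, -0.1660, 0.4260)
q' = (0.7176, -0.0092, 0.6964, -0.0106)
v' = (-0.6856, 1.7080, 1.3208)
ω' = (0.0617, -1.4183, -1.3808)

gyro term ω×Iω = (0.1470, -0.0042, 0.0150)
(τ − ω×Iω)/I = (-1.9133, 4.0840, 0.9583)
new body rate ω' = (0.0617, -1.4183, -1.3808)
Hamilton product q⊗(0,ω) = (1.0606605, -0.9192391, -1.0606605, -1.0606605)
updated quaternion q' = (0.7176, -0.0092, 0.6964, -0.0106)
p' = p + v·dt = (1.4860, -0.1660, 0.4260)
v' = v + a·dt = (-0.6856, 1.7080, 1.3208)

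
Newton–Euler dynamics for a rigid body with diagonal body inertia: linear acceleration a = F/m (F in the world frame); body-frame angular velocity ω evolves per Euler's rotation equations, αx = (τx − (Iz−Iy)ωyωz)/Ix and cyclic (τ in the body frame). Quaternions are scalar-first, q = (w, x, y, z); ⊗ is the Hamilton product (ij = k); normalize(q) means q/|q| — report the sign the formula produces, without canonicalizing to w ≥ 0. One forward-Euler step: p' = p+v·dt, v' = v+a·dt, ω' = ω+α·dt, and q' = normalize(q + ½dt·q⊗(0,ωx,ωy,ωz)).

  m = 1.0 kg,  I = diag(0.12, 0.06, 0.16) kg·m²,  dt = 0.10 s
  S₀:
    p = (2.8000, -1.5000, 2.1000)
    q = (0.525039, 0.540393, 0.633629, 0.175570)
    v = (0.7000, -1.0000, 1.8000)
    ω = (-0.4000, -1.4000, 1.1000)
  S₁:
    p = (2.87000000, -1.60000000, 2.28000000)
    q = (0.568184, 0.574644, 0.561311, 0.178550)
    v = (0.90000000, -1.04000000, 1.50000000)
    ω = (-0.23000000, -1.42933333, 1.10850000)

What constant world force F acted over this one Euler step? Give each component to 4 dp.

F = (2.0000, -0.4000, -3.0000)

velocity change Δv = (0.20000000, -0.04000000, -0.30000000)
F = m·Δv/dt = (2.0000, -0.4000, -3.0000)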